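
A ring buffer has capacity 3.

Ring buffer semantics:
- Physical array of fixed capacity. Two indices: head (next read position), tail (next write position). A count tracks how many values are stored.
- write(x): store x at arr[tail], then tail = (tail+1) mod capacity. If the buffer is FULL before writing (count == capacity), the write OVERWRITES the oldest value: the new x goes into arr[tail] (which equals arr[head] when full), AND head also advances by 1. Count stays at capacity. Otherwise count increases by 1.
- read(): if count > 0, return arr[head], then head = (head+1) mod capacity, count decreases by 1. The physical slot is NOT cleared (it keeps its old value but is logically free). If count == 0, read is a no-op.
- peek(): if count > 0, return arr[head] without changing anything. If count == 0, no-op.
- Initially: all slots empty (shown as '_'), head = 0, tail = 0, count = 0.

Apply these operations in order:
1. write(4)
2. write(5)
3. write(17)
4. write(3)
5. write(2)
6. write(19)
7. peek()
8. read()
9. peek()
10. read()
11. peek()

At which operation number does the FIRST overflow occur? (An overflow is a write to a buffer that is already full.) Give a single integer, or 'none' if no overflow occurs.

Answer: 4

Derivation:
After op 1 (write(4)): arr=[4 _ _] head=0 tail=1 count=1
After op 2 (write(5)): arr=[4 5 _] head=0 tail=2 count=2
After op 3 (write(17)): arr=[4 5 17] head=0 tail=0 count=3
After op 4 (write(3)): arr=[3 5 17] head=1 tail=1 count=3
After op 5 (write(2)): arr=[3 2 17] head=2 tail=2 count=3
After op 6 (write(19)): arr=[3 2 19] head=0 tail=0 count=3
After op 7 (peek()): arr=[3 2 19] head=0 tail=0 count=3
After op 8 (read()): arr=[3 2 19] head=1 tail=0 count=2
After op 9 (peek()): arr=[3 2 19] head=1 tail=0 count=2
After op 10 (read()): arr=[3 2 19] head=2 tail=0 count=1
After op 11 (peek()): arr=[3 2 19] head=2 tail=0 count=1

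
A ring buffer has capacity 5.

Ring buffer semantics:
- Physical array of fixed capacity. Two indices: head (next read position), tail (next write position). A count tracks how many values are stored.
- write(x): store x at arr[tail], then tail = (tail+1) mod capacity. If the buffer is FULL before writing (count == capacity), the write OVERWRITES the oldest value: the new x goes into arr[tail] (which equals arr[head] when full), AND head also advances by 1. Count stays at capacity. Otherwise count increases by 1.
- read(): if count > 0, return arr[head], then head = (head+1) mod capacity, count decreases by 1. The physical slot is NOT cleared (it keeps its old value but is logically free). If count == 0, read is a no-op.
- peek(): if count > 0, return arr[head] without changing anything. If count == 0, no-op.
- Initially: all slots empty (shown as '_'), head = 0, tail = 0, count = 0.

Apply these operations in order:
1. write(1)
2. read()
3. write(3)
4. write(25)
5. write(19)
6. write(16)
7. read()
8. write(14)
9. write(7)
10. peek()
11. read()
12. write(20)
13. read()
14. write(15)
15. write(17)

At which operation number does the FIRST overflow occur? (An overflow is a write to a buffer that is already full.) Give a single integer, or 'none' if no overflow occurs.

After op 1 (write(1)): arr=[1 _ _ _ _] head=0 tail=1 count=1
After op 2 (read()): arr=[1 _ _ _ _] head=1 tail=1 count=0
After op 3 (write(3)): arr=[1 3 _ _ _] head=1 tail=2 count=1
After op 4 (write(25)): arr=[1 3 25 _ _] head=1 tail=3 count=2
After op 5 (write(19)): arr=[1 3 25 19 _] head=1 tail=4 count=3
After op 6 (write(16)): arr=[1 3 25 19 16] head=1 tail=0 count=4
After op 7 (read()): arr=[1 3 25 19 16] head=2 tail=0 count=3
After op 8 (write(14)): arr=[14 3 25 19 16] head=2 tail=1 count=4
After op 9 (write(7)): arr=[14 7 25 19 16] head=2 tail=2 count=5
After op 10 (peek()): arr=[14 7 25 19 16] head=2 tail=2 count=5
After op 11 (read()): arr=[14 7 25 19 16] head=3 tail=2 count=4
After op 12 (write(20)): arr=[14 7 20 19 16] head=3 tail=3 count=5
After op 13 (read()): arr=[14 7 20 19 16] head=4 tail=3 count=4
After op 14 (write(15)): arr=[14 7 20 15 16] head=4 tail=4 count=5
After op 15 (write(17)): arr=[14 7 20 15 17] head=0 tail=0 count=5

Answer: 15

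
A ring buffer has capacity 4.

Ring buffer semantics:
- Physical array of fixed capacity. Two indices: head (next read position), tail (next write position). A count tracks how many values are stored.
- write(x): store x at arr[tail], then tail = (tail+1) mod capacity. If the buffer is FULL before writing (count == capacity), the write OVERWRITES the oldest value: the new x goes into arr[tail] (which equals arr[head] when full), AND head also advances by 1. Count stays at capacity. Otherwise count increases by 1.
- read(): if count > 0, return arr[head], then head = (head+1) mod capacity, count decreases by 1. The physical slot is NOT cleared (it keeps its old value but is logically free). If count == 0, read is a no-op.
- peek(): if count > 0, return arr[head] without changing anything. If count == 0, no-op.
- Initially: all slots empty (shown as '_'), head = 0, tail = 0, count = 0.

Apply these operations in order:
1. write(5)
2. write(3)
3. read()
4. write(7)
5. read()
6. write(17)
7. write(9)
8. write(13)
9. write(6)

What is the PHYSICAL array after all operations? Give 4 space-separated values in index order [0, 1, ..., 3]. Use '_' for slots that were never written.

After op 1 (write(5)): arr=[5 _ _ _] head=0 tail=1 count=1
After op 2 (write(3)): arr=[5 3 _ _] head=0 tail=2 count=2
After op 3 (read()): arr=[5 3 _ _] head=1 tail=2 count=1
After op 4 (write(7)): arr=[5 3 7 _] head=1 tail=3 count=2
After op 5 (read()): arr=[5 3 7 _] head=2 tail=3 count=1
After op 6 (write(17)): arr=[5 3 7 17] head=2 tail=0 count=2
After op 7 (write(9)): arr=[9 3 7 17] head=2 tail=1 count=3
After op 8 (write(13)): arr=[9 13 7 17] head=2 tail=2 count=4
After op 9 (write(6)): arr=[9 13 6 17] head=3 tail=3 count=4

Answer: 9 13 6 17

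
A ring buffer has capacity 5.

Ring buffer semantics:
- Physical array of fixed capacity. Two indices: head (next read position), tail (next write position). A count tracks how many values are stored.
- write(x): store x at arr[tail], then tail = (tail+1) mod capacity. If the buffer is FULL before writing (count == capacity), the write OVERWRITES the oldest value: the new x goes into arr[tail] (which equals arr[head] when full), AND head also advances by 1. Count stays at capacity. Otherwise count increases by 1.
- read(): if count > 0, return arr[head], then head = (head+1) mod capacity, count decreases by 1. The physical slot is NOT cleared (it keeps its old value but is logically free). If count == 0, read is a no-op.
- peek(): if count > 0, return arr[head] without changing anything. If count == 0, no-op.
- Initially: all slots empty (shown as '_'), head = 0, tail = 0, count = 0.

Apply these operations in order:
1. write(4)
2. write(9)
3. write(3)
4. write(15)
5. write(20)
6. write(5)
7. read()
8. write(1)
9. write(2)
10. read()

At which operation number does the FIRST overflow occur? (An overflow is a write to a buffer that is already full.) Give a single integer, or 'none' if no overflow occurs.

Answer: 6

Derivation:
After op 1 (write(4)): arr=[4 _ _ _ _] head=0 tail=1 count=1
After op 2 (write(9)): arr=[4 9 _ _ _] head=0 tail=2 count=2
After op 3 (write(3)): arr=[4 9 3 _ _] head=0 tail=3 count=3
After op 4 (write(15)): arr=[4 9 3 15 _] head=0 tail=4 count=4
After op 5 (write(20)): arr=[4 9 3 15 20] head=0 tail=0 count=5
After op 6 (write(5)): arr=[5 9 3 15 20] head=1 tail=1 count=5
After op 7 (read()): arr=[5 9 3 15 20] head=2 tail=1 count=4
After op 8 (write(1)): arr=[5 1 3 15 20] head=2 tail=2 count=5
After op 9 (write(2)): arr=[5 1 2 15 20] head=3 tail=3 count=5
After op 10 (read()): arr=[5 1 2 15 20] head=4 tail=3 count=4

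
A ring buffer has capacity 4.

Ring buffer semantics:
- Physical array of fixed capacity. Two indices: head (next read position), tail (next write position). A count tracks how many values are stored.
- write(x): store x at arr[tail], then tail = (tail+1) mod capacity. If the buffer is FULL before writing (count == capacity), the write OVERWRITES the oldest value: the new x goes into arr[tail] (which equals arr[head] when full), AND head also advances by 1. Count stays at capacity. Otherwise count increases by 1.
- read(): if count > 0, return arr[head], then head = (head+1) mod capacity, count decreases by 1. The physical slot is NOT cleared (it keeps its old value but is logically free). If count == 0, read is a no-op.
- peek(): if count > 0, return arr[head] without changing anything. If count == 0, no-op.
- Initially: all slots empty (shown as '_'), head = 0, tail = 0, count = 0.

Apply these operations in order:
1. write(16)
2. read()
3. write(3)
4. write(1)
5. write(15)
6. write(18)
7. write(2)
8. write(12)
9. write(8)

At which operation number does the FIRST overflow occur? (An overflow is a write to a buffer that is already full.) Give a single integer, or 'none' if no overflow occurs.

Answer: 7

Derivation:
After op 1 (write(16)): arr=[16 _ _ _] head=0 tail=1 count=1
After op 2 (read()): arr=[16 _ _ _] head=1 tail=1 count=0
After op 3 (write(3)): arr=[16 3 _ _] head=1 tail=2 count=1
After op 4 (write(1)): arr=[16 3 1 _] head=1 tail=3 count=2
After op 5 (write(15)): arr=[16 3 1 15] head=1 tail=0 count=3
After op 6 (write(18)): arr=[18 3 1 15] head=1 tail=1 count=4
After op 7 (write(2)): arr=[18 2 1 15] head=2 tail=2 count=4
After op 8 (write(12)): arr=[18 2 12 15] head=3 tail=3 count=4
After op 9 (write(8)): arr=[18 2 12 8] head=0 tail=0 count=4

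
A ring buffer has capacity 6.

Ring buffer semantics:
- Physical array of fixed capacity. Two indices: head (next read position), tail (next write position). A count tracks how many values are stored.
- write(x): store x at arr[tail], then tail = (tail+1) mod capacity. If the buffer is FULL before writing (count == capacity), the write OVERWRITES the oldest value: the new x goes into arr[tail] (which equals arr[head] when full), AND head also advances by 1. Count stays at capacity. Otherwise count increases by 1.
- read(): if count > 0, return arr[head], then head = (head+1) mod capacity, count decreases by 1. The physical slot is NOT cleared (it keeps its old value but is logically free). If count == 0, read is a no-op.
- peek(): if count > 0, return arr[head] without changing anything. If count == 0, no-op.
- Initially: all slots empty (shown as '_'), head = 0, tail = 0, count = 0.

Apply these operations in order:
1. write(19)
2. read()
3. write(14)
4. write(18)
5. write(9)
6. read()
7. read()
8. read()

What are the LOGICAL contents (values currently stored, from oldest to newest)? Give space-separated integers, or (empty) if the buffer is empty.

After op 1 (write(19)): arr=[19 _ _ _ _ _] head=0 tail=1 count=1
After op 2 (read()): arr=[19 _ _ _ _ _] head=1 tail=1 count=0
After op 3 (write(14)): arr=[19 14 _ _ _ _] head=1 tail=2 count=1
After op 4 (write(18)): arr=[19 14 18 _ _ _] head=1 tail=3 count=2
After op 5 (write(9)): arr=[19 14 18 9 _ _] head=1 tail=4 count=3
After op 6 (read()): arr=[19 14 18 9 _ _] head=2 tail=4 count=2
After op 7 (read()): arr=[19 14 18 9 _ _] head=3 tail=4 count=1
After op 8 (read()): arr=[19 14 18 9 _ _] head=4 tail=4 count=0

Answer: (empty)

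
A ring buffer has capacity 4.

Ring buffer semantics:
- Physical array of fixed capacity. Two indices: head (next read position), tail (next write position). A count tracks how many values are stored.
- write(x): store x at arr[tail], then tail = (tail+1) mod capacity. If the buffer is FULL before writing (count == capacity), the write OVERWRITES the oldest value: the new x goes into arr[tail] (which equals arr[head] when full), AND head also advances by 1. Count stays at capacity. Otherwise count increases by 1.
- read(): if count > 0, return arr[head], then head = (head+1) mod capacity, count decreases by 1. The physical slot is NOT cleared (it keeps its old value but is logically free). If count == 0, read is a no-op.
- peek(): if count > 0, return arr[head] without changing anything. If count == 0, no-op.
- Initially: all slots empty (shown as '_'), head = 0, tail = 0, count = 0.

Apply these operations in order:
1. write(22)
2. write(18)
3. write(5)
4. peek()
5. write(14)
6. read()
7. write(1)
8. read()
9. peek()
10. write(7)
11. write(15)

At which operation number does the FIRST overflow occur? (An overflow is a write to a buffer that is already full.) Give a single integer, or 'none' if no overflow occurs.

After op 1 (write(22)): arr=[22 _ _ _] head=0 tail=1 count=1
After op 2 (write(18)): arr=[22 18 _ _] head=0 tail=2 count=2
After op 3 (write(5)): arr=[22 18 5 _] head=0 tail=3 count=3
After op 4 (peek()): arr=[22 18 5 _] head=0 tail=3 count=3
After op 5 (write(14)): arr=[22 18 5 14] head=0 tail=0 count=4
After op 6 (read()): arr=[22 18 5 14] head=1 tail=0 count=3
After op 7 (write(1)): arr=[1 18 5 14] head=1 tail=1 count=4
After op 8 (read()): arr=[1 18 5 14] head=2 tail=1 count=3
After op 9 (peek()): arr=[1 18 5 14] head=2 tail=1 count=3
After op 10 (write(7)): arr=[1 7 5 14] head=2 tail=2 count=4
After op 11 (write(15)): arr=[1 7 15 14] head=3 tail=3 count=4

Answer: 11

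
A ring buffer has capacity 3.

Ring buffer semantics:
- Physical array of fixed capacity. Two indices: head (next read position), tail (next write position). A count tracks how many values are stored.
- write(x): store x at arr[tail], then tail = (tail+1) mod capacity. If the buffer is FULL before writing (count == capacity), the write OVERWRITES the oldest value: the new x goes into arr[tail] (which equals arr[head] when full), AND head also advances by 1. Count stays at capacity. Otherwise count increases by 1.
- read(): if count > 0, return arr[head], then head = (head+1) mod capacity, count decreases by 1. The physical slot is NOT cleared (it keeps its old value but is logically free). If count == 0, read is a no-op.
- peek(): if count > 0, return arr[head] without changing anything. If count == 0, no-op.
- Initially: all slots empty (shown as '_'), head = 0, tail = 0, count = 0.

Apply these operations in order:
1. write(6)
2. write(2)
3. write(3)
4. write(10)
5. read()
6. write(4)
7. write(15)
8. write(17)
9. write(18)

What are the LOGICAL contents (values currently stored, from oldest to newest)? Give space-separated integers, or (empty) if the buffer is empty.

Answer: 15 17 18

Derivation:
After op 1 (write(6)): arr=[6 _ _] head=0 tail=1 count=1
After op 2 (write(2)): arr=[6 2 _] head=0 tail=2 count=2
After op 3 (write(3)): arr=[6 2 3] head=0 tail=0 count=3
After op 4 (write(10)): arr=[10 2 3] head=1 tail=1 count=3
After op 5 (read()): arr=[10 2 3] head=2 tail=1 count=2
After op 6 (write(4)): arr=[10 4 3] head=2 tail=2 count=3
After op 7 (write(15)): arr=[10 4 15] head=0 tail=0 count=3
After op 8 (write(17)): arr=[17 4 15] head=1 tail=1 count=3
After op 9 (write(18)): arr=[17 18 15] head=2 tail=2 count=3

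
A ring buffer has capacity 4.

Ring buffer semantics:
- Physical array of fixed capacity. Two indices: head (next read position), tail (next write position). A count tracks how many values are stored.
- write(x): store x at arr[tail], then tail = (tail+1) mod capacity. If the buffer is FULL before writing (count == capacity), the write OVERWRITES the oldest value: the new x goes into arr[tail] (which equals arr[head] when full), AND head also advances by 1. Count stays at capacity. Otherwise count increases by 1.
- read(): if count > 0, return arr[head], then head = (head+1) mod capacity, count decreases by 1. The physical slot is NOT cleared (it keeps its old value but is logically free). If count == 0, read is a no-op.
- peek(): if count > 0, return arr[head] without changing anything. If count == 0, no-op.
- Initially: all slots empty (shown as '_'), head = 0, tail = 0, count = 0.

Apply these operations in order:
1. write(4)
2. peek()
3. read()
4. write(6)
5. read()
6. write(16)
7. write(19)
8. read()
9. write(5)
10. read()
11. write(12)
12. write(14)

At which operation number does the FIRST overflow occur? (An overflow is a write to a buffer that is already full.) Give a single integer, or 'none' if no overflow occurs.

After op 1 (write(4)): arr=[4 _ _ _] head=0 tail=1 count=1
After op 2 (peek()): arr=[4 _ _ _] head=0 tail=1 count=1
After op 3 (read()): arr=[4 _ _ _] head=1 tail=1 count=0
After op 4 (write(6)): arr=[4 6 _ _] head=1 tail=2 count=1
After op 5 (read()): arr=[4 6 _ _] head=2 tail=2 count=0
After op 6 (write(16)): arr=[4 6 16 _] head=2 tail=3 count=1
After op 7 (write(19)): arr=[4 6 16 19] head=2 tail=0 count=2
After op 8 (read()): arr=[4 6 16 19] head=3 tail=0 count=1
After op 9 (write(5)): arr=[5 6 16 19] head=3 tail=1 count=2
After op 10 (read()): arr=[5 6 16 19] head=0 tail=1 count=1
After op 11 (write(12)): arr=[5 12 16 19] head=0 tail=2 count=2
After op 12 (write(14)): arr=[5 12 14 19] head=0 tail=3 count=3

Answer: none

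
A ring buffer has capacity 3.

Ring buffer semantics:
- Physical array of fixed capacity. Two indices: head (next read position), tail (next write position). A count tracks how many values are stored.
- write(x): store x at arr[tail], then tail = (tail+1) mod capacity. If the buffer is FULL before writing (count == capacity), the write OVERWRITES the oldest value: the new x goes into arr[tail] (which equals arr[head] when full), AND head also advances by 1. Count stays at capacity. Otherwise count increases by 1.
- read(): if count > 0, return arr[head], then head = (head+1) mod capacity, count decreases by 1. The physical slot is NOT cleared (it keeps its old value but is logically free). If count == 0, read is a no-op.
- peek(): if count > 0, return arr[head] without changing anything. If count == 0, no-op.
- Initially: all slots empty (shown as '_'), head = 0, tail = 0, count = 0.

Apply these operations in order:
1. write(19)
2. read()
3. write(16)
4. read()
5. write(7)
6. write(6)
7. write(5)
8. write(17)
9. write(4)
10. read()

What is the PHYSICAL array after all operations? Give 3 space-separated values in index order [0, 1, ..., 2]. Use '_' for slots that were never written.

After op 1 (write(19)): arr=[19 _ _] head=0 tail=1 count=1
After op 2 (read()): arr=[19 _ _] head=1 tail=1 count=0
After op 3 (write(16)): arr=[19 16 _] head=1 tail=2 count=1
After op 4 (read()): arr=[19 16 _] head=2 tail=2 count=0
After op 5 (write(7)): arr=[19 16 7] head=2 tail=0 count=1
After op 6 (write(6)): arr=[6 16 7] head=2 tail=1 count=2
After op 7 (write(5)): arr=[6 5 7] head=2 tail=2 count=3
After op 8 (write(17)): arr=[6 5 17] head=0 tail=0 count=3
After op 9 (write(4)): arr=[4 5 17] head=1 tail=1 count=3
After op 10 (read()): arr=[4 5 17] head=2 tail=1 count=2

Answer: 4 5 17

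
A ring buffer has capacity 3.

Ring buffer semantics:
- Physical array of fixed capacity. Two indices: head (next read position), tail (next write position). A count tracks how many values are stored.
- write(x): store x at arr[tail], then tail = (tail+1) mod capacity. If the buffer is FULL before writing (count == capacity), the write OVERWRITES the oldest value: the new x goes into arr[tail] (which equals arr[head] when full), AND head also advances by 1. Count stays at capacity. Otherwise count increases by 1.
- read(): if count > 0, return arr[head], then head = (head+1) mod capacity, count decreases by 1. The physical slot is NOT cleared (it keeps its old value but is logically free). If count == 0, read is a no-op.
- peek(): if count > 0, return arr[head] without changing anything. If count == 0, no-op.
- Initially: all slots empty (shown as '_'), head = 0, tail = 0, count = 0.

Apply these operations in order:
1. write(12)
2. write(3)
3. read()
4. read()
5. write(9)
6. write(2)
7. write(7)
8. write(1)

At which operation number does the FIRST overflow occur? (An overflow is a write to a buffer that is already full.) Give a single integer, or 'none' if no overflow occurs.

After op 1 (write(12)): arr=[12 _ _] head=0 tail=1 count=1
After op 2 (write(3)): arr=[12 3 _] head=0 tail=2 count=2
After op 3 (read()): arr=[12 3 _] head=1 tail=2 count=1
After op 4 (read()): arr=[12 3 _] head=2 tail=2 count=0
After op 5 (write(9)): arr=[12 3 9] head=2 tail=0 count=1
After op 6 (write(2)): arr=[2 3 9] head=2 tail=1 count=2
After op 7 (write(7)): arr=[2 7 9] head=2 tail=2 count=3
After op 8 (write(1)): arr=[2 7 1] head=0 tail=0 count=3

Answer: 8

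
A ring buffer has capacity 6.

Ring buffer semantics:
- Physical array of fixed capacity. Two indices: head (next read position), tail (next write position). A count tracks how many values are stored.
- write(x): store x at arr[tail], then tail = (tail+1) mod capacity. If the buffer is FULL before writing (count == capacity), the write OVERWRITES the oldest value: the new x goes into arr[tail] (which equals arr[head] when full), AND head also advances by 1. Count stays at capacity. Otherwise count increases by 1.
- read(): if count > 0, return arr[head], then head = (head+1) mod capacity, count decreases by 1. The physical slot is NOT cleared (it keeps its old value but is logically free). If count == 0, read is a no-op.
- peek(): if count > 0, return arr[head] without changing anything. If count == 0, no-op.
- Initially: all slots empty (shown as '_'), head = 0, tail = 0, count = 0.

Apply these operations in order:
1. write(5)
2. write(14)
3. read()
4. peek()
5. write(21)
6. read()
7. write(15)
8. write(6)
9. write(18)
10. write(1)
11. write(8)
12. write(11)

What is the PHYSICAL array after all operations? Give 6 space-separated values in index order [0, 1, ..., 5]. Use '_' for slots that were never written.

After op 1 (write(5)): arr=[5 _ _ _ _ _] head=0 tail=1 count=1
After op 2 (write(14)): arr=[5 14 _ _ _ _] head=0 tail=2 count=2
After op 3 (read()): arr=[5 14 _ _ _ _] head=1 tail=2 count=1
After op 4 (peek()): arr=[5 14 _ _ _ _] head=1 tail=2 count=1
After op 5 (write(21)): arr=[5 14 21 _ _ _] head=1 tail=3 count=2
After op 6 (read()): arr=[5 14 21 _ _ _] head=2 tail=3 count=1
After op 7 (write(15)): arr=[5 14 21 15 _ _] head=2 tail=4 count=2
After op 8 (write(6)): arr=[5 14 21 15 6 _] head=2 tail=5 count=3
After op 9 (write(18)): arr=[5 14 21 15 6 18] head=2 tail=0 count=4
After op 10 (write(1)): arr=[1 14 21 15 6 18] head=2 tail=1 count=5
After op 11 (write(8)): arr=[1 8 21 15 6 18] head=2 tail=2 count=6
After op 12 (write(11)): arr=[1 8 11 15 6 18] head=3 tail=3 count=6

Answer: 1 8 11 15 6 18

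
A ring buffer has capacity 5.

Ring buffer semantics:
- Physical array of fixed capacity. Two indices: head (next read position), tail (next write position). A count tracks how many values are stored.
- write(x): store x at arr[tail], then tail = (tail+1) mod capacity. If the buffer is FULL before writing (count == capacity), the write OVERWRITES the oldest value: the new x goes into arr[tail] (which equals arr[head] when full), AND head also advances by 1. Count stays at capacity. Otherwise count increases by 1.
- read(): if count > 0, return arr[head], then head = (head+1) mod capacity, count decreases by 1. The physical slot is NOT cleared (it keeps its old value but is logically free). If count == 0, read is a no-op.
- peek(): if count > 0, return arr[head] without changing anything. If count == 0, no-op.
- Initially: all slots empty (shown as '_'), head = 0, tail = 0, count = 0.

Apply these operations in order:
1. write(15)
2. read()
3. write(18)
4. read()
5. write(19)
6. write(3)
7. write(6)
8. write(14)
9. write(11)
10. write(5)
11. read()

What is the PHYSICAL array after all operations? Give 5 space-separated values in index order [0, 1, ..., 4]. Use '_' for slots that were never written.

After op 1 (write(15)): arr=[15 _ _ _ _] head=0 tail=1 count=1
After op 2 (read()): arr=[15 _ _ _ _] head=1 tail=1 count=0
After op 3 (write(18)): arr=[15 18 _ _ _] head=1 tail=2 count=1
After op 4 (read()): arr=[15 18 _ _ _] head=2 tail=2 count=0
After op 5 (write(19)): arr=[15 18 19 _ _] head=2 tail=3 count=1
After op 6 (write(3)): arr=[15 18 19 3 _] head=2 tail=4 count=2
After op 7 (write(6)): arr=[15 18 19 3 6] head=2 tail=0 count=3
After op 8 (write(14)): arr=[14 18 19 3 6] head=2 tail=1 count=4
After op 9 (write(11)): arr=[14 11 19 3 6] head=2 tail=2 count=5
After op 10 (write(5)): arr=[14 11 5 3 6] head=3 tail=3 count=5
After op 11 (read()): arr=[14 11 5 3 6] head=4 tail=3 count=4

Answer: 14 11 5 3 6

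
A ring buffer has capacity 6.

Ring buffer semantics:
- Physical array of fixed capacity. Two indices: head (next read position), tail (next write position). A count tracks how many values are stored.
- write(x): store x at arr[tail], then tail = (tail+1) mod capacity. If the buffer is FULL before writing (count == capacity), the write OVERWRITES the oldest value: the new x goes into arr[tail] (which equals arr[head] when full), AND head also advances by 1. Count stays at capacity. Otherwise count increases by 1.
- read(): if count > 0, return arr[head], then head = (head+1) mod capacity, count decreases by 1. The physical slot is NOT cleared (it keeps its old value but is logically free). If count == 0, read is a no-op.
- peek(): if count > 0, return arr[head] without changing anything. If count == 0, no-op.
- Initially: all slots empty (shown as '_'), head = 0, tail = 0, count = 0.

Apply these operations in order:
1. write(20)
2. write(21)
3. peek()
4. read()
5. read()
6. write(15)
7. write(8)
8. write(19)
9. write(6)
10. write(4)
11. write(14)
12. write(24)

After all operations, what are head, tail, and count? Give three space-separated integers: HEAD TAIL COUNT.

After op 1 (write(20)): arr=[20 _ _ _ _ _] head=0 tail=1 count=1
After op 2 (write(21)): arr=[20 21 _ _ _ _] head=0 tail=2 count=2
After op 3 (peek()): arr=[20 21 _ _ _ _] head=0 tail=2 count=2
After op 4 (read()): arr=[20 21 _ _ _ _] head=1 tail=2 count=1
After op 5 (read()): arr=[20 21 _ _ _ _] head=2 tail=2 count=0
After op 6 (write(15)): arr=[20 21 15 _ _ _] head=2 tail=3 count=1
After op 7 (write(8)): arr=[20 21 15 8 _ _] head=2 tail=4 count=2
After op 8 (write(19)): arr=[20 21 15 8 19 _] head=2 tail=5 count=3
After op 9 (write(6)): arr=[20 21 15 8 19 6] head=2 tail=0 count=4
After op 10 (write(4)): arr=[4 21 15 8 19 6] head=2 tail=1 count=5
After op 11 (write(14)): arr=[4 14 15 8 19 6] head=2 tail=2 count=6
After op 12 (write(24)): arr=[4 14 24 8 19 6] head=3 tail=3 count=6

Answer: 3 3 6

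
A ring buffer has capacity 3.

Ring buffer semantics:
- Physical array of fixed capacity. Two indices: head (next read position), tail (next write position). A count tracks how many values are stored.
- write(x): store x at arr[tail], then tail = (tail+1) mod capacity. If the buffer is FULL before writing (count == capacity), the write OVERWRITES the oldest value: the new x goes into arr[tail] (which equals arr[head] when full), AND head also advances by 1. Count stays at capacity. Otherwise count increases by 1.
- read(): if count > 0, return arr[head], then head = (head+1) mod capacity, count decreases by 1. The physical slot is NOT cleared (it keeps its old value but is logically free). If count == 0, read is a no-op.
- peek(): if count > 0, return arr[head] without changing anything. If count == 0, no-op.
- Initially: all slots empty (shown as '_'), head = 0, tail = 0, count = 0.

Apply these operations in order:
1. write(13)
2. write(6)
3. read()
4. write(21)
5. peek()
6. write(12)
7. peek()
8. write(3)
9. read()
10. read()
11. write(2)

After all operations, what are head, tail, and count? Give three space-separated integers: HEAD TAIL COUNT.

After op 1 (write(13)): arr=[13 _ _] head=0 tail=1 count=1
After op 2 (write(6)): arr=[13 6 _] head=0 tail=2 count=2
After op 3 (read()): arr=[13 6 _] head=1 tail=2 count=1
After op 4 (write(21)): arr=[13 6 21] head=1 tail=0 count=2
After op 5 (peek()): arr=[13 6 21] head=1 tail=0 count=2
After op 6 (write(12)): arr=[12 6 21] head=1 tail=1 count=3
After op 7 (peek()): arr=[12 6 21] head=1 tail=1 count=3
After op 8 (write(3)): arr=[12 3 21] head=2 tail=2 count=3
After op 9 (read()): arr=[12 3 21] head=0 tail=2 count=2
After op 10 (read()): arr=[12 3 21] head=1 tail=2 count=1
After op 11 (write(2)): arr=[12 3 2] head=1 tail=0 count=2

Answer: 1 0 2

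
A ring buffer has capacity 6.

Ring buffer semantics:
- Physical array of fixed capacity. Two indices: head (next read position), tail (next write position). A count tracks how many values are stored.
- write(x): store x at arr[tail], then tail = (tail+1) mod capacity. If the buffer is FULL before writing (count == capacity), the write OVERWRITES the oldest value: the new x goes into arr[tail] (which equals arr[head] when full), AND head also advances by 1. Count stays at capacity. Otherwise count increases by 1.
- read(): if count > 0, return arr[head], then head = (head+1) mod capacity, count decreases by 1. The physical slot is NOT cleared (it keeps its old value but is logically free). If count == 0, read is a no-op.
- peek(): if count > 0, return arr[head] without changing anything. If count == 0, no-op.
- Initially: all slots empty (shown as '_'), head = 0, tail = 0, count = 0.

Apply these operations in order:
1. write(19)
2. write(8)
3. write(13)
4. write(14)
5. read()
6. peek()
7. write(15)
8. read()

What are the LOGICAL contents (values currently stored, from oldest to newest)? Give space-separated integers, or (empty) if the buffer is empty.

After op 1 (write(19)): arr=[19 _ _ _ _ _] head=0 tail=1 count=1
After op 2 (write(8)): arr=[19 8 _ _ _ _] head=0 tail=2 count=2
After op 3 (write(13)): arr=[19 8 13 _ _ _] head=0 tail=3 count=3
After op 4 (write(14)): arr=[19 8 13 14 _ _] head=0 tail=4 count=4
After op 5 (read()): arr=[19 8 13 14 _ _] head=1 tail=4 count=3
After op 6 (peek()): arr=[19 8 13 14 _ _] head=1 tail=4 count=3
After op 7 (write(15)): arr=[19 8 13 14 15 _] head=1 tail=5 count=4
After op 8 (read()): arr=[19 8 13 14 15 _] head=2 tail=5 count=3

Answer: 13 14 15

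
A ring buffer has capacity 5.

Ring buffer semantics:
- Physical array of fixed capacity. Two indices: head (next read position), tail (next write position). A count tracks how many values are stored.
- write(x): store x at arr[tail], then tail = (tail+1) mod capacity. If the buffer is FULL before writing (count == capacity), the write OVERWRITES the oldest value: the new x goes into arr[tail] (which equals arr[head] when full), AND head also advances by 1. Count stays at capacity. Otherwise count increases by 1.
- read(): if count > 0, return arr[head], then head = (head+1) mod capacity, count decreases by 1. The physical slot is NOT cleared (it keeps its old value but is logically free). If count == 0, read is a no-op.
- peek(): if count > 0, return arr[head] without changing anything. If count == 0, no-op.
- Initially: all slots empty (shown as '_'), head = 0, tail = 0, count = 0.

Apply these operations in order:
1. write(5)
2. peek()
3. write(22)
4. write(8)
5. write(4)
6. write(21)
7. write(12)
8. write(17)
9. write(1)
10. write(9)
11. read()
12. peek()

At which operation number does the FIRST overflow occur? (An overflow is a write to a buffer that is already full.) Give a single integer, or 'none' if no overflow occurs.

Answer: 7

Derivation:
After op 1 (write(5)): arr=[5 _ _ _ _] head=0 tail=1 count=1
After op 2 (peek()): arr=[5 _ _ _ _] head=0 tail=1 count=1
After op 3 (write(22)): arr=[5 22 _ _ _] head=0 tail=2 count=2
After op 4 (write(8)): arr=[5 22 8 _ _] head=0 tail=3 count=3
After op 5 (write(4)): arr=[5 22 8 4 _] head=0 tail=4 count=4
After op 6 (write(21)): arr=[5 22 8 4 21] head=0 tail=0 count=5
After op 7 (write(12)): arr=[12 22 8 4 21] head=1 tail=1 count=5
After op 8 (write(17)): arr=[12 17 8 4 21] head=2 tail=2 count=5
After op 9 (write(1)): arr=[12 17 1 4 21] head=3 tail=3 count=5
After op 10 (write(9)): arr=[12 17 1 9 21] head=4 tail=4 count=5
After op 11 (read()): arr=[12 17 1 9 21] head=0 tail=4 count=4
After op 12 (peek()): arr=[12 17 1 9 21] head=0 tail=4 count=4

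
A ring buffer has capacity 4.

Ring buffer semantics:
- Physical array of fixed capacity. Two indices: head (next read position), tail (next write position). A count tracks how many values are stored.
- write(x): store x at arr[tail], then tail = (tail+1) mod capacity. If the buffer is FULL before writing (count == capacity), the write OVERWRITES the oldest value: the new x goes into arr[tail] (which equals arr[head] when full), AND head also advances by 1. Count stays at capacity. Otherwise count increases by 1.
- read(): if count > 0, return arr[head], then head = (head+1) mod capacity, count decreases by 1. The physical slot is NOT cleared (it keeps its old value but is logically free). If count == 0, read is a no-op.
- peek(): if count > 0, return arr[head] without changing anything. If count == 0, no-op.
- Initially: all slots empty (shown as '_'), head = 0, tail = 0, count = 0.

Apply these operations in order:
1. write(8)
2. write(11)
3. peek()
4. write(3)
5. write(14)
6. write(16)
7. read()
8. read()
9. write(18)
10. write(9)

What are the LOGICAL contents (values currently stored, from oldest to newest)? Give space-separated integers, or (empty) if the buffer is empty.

Answer: 14 16 18 9

Derivation:
After op 1 (write(8)): arr=[8 _ _ _] head=0 tail=1 count=1
After op 2 (write(11)): arr=[8 11 _ _] head=0 tail=2 count=2
After op 3 (peek()): arr=[8 11 _ _] head=0 tail=2 count=2
After op 4 (write(3)): arr=[8 11 3 _] head=0 tail=3 count=3
After op 5 (write(14)): arr=[8 11 3 14] head=0 tail=0 count=4
After op 6 (write(16)): arr=[16 11 3 14] head=1 tail=1 count=4
After op 7 (read()): arr=[16 11 3 14] head=2 tail=1 count=3
After op 8 (read()): arr=[16 11 3 14] head=3 tail=1 count=2
After op 9 (write(18)): arr=[16 18 3 14] head=3 tail=2 count=3
After op 10 (write(9)): arr=[16 18 9 14] head=3 tail=3 count=4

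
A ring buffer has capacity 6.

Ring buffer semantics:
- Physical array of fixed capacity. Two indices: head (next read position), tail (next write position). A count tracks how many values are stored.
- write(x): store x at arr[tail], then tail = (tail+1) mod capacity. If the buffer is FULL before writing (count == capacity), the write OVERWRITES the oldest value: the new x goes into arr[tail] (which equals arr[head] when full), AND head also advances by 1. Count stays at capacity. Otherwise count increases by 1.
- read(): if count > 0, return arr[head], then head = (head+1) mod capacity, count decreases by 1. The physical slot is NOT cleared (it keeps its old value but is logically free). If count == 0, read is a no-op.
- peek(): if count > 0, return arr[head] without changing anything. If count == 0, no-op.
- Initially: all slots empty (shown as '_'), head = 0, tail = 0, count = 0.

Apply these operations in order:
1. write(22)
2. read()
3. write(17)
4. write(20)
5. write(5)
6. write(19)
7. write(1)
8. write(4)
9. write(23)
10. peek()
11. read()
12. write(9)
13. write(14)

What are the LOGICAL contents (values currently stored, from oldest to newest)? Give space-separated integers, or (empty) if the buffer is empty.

After op 1 (write(22)): arr=[22 _ _ _ _ _] head=0 tail=1 count=1
After op 2 (read()): arr=[22 _ _ _ _ _] head=1 tail=1 count=0
After op 3 (write(17)): arr=[22 17 _ _ _ _] head=1 tail=2 count=1
After op 4 (write(20)): arr=[22 17 20 _ _ _] head=1 tail=3 count=2
After op 5 (write(5)): arr=[22 17 20 5 _ _] head=1 tail=4 count=3
After op 6 (write(19)): arr=[22 17 20 5 19 _] head=1 tail=5 count=4
After op 7 (write(1)): arr=[22 17 20 5 19 1] head=1 tail=0 count=5
After op 8 (write(4)): arr=[4 17 20 5 19 1] head=1 tail=1 count=6
After op 9 (write(23)): arr=[4 23 20 5 19 1] head=2 tail=2 count=6
After op 10 (peek()): arr=[4 23 20 5 19 1] head=2 tail=2 count=6
After op 11 (read()): arr=[4 23 20 5 19 1] head=3 tail=2 count=5
After op 12 (write(9)): arr=[4 23 9 5 19 1] head=3 tail=3 count=6
After op 13 (write(14)): arr=[4 23 9 14 19 1] head=4 tail=4 count=6

Answer: 19 1 4 23 9 14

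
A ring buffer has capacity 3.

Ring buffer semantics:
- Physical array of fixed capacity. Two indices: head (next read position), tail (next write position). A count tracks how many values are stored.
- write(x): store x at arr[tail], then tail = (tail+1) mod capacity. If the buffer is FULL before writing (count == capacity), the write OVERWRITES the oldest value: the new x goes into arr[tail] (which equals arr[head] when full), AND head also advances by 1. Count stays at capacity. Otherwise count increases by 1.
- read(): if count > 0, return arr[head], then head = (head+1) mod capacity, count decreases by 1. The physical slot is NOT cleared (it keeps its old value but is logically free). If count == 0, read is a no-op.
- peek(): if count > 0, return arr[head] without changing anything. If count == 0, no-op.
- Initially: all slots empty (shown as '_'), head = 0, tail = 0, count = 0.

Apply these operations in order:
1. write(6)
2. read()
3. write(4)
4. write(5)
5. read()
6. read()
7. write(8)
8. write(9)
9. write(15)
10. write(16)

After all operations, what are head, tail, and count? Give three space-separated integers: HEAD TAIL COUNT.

Answer: 1 1 3

Derivation:
After op 1 (write(6)): arr=[6 _ _] head=0 tail=1 count=1
After op 2 (read()): arr=[6 _ _] head=1 tail=1 count=0
After op 3 (write(4)): arr=[6 4 _] head=1 tail=2 count=1
After op 4 (write(5)): arr=[6 4 5] head=1 tail=0 count=2
After op 5 (read()): arr=[6 4 5] head=2 tail=0 count=1
After op 6 (read()): arr=[6 4 5] head=0 tail=0 count=0
After op 7 (write(8)): arr=[8 4 5] head=0 tail=1 count=1
After op 8 (write(9)): arr=[8 9 5] head=0 tail=2 count=2
After op 9 (write(15)): arr=[8 9 15] head=0 tail=0 count=3
After op 10 (write(16)): arr=[16 9 15] head=1 tail=1 count=3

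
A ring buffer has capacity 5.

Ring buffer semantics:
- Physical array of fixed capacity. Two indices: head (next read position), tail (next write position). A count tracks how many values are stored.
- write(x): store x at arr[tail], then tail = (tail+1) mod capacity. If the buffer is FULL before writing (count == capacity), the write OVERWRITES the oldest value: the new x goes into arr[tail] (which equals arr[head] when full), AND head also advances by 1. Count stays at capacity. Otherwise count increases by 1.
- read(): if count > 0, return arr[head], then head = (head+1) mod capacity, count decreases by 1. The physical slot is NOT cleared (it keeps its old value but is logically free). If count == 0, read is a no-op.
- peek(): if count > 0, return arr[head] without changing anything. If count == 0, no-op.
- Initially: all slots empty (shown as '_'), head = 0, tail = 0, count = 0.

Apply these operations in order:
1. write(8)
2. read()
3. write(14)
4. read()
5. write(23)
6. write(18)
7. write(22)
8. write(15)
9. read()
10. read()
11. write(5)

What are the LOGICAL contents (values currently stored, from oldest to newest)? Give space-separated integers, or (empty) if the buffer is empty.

Answer: 22 15 5

Derivation:
After op 1 (write(8)): arr=[8 _ _ _ _] head=0 tail=1 count=1
After op 2 (read()): arr=[8 _ _ _ _] head=1 tail=1 count=0
After op 3 (write(14)): arr=[8 14 _ _ _] head=1 tail=2 count=1
After op 4 (read()): arr=[8 14 _ _ _] head=2 tail=2 count=0
After op 5 (write(23)): arr=[8 14 23 _ _] head=2 tail=3 count=1
After op 6 (write(18)): arr=[8 14 23 18 _] head=2 tail=4 count=2
After op 7 (write(22)): arr=[8 14 23 18 22] head=2 tail=0 count=3
After op 8 (write(15)): arr=[15 14 23 18 22] head=2 tail=1 count=4
After op 9 (read()): arr=[15 14 23 18 22] head=3 tail=1 count=3
After op 10 (read()): arr=[15 14 23 18 22] head=4 tail=1 count=2
After op 11 (write(5)): arr=[15 5 23 18 22] head=4 tail=2 count=3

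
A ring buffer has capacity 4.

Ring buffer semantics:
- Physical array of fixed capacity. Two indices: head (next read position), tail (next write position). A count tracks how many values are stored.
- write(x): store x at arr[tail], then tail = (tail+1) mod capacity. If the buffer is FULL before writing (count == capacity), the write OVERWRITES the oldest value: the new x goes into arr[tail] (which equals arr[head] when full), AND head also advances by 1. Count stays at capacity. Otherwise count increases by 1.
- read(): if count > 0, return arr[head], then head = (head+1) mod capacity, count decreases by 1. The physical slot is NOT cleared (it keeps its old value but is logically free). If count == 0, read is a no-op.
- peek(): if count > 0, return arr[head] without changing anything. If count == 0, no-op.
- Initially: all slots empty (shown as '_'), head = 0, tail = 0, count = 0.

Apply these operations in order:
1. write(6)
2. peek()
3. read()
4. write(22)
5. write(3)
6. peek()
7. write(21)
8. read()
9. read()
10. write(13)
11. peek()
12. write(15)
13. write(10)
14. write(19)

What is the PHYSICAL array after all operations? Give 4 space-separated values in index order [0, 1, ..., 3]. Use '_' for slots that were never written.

After op 1 (write(6)): arr=[6 _ _ _] head=0 tail=1 count=1
After op 2 (peek()): arr=[6 _ _ _] head=0 tail=1 count=1
After op 3 (read()): arr=[6 _ _ _] head=1 tail=1 count=0
After op 4 (write(22)): arr=[6 22 _ _] head=1 tail=2 count=1
After op 5 (write(3)): arr=[6 22 3 _] head=1 tail=3 count=2
After op 6 (peek()): arr=[6 22 3 _] head=1 tail=3 count=2
After op 7 (write(21)): arr=[6 22 3 21] head=1 tail=0 count=3
After op 8 (read()): arr=[6 22 3 21] head=2 tail=0 count=2
After op 9 (read()): arr=[6 22 3 21] head=3 tail=0 count=1
After op 10 (write(13)): arr=[13 22 3 21] head=3 tail=1 count=2
After op 11 (peek()): arr=[13 22 3 21] head=3 tail=1 count=2
After op 12 (write(15)): arr=[13 15 3 21] head=3 tail=2 count=3
After op 13 (write(10)): arr=[13 15 10 21] head=3 tail=3 count=4
After op 14 (write(19)): arr=[13 15 10 19] head=0 tail=0 count=4

Answer: 13 15 10 19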